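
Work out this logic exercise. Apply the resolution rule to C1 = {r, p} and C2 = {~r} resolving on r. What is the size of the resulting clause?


Remove r from C1 and ~r from C2.
C1 remainder: {p}
C2 remainder: {}
Union (resolvent): {p}
Resolvent has 1 literal(s).

1


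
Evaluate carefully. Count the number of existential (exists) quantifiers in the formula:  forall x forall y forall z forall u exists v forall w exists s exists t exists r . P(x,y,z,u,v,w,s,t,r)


Quantifier prefix: forall x forall y forall z forall u exists v forall w exists s exists t exists r
Mark each quantifier type:
  U U U U E U E E E
Universal count = 5, Existential count = 4
Asked for existential (exists) quantifiers: 4

4


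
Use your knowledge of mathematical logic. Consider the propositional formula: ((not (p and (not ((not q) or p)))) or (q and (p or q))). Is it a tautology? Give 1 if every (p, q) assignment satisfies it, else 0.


Check all 4 assignments:
p=0, q=0: 1
p=0, q=1: 1
p=1, q=0: 1
p=1, q=1: 1
Satisfying count = 4/4.
Tautology iff count = 4: yes.

1


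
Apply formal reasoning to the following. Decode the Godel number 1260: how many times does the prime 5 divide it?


Factorize 1260 by dividing by 5 repeatedly.
Division steps: 5 divides 1260 exactly 1 time(s).
Exponent of 5 = 1

1


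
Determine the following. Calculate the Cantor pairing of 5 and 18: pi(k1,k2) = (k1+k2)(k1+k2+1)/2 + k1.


k1 + k2 = 23
(k1+k2)(k1+k2+1)/2 = 23 * 24 / 2 = 276
pi = 276 + 5 = 281

281


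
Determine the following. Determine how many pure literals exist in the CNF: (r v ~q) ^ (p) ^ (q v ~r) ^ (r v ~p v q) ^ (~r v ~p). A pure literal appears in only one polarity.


Check each variable for pure literal status:
p: mixed (not pure)
q: mixed (not pure)
r: mixed (not pure)
Pure literal count = 0

0


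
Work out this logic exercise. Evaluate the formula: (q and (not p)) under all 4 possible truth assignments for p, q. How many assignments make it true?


Check all 4 assignments:
p=0, q=0: 0
p=0, q=1: 1
p=1, q=0: 0
p=1, q=1: 0
Count of True = 1

1


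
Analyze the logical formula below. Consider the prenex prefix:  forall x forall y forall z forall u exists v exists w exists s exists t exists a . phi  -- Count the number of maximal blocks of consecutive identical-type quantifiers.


Quantifier-type sequence: A A A A E E E E E  (A=forall, E=exists)
Group into maximal same-type runs:
  Ax4 | Ex5
Number of blocks = 2

2


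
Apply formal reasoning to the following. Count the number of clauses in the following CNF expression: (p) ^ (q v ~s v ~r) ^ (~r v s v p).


A CNF formula is a conjunction of clauses.
Clauses are separated by ^.
Counting the conjuncts: 3 clauses.

3


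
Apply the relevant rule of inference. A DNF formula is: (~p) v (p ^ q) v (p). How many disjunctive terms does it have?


A DNF formula is a disjunction of terms (conjunctions).
Terms are separated by v.
Counting the disjuncts: 3 terms.

3


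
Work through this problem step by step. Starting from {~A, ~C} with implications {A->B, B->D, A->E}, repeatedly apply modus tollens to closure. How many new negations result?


Initial negated facts: {~A, ~C}
Apply modus tollens to closure:
  (no implication fires)
Final negated: {~A, ~C}
New negations: {(none)}
Count = 0

0


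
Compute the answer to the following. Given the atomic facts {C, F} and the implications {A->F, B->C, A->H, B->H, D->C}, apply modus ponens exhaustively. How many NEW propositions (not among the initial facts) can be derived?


Initial facts: {C, F}
Apply modus ponens to closure:
  (no implication fires)
Final known: {C, F}
New propositions: {(none)}
Count = 0

0


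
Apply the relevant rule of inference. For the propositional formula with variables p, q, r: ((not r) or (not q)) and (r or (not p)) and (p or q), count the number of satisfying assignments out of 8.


Evaluate all 8 assignments for p, q, r:
p=0, q=0, r=0: 0
p=0, q=0, r=1: 0
p=0, q=1, r=0: 1
p=0, q=1, r=1: 0
p=1, q=0, r=0: 0
p=1, q=0, r=1: 1
p=1, q=1, r=0: 0
p=1, q=1, r=1: 0
Satisfying count = 2

2


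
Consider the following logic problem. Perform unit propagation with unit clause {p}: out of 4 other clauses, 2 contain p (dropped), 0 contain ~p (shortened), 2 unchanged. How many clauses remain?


Satisfied (removed): 2
Shortened (remain): 0
Unchanged (remain): 2
Remaining = 0 + 2 = 2

2


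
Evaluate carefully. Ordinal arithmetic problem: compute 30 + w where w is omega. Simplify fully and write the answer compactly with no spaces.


Compute 30 + w.
Ordinal + is associative but NOT commutative; for finite n>0, n + w = w but w + n stays w+n.
Any finite left addend is absorbed by w on the right: 30 + w = w.
Result = w

w


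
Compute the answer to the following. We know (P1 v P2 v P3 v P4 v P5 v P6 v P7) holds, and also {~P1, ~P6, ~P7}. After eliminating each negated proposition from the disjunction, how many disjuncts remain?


Original disjuncts (7): P1, P2, P3, P4, P5, P6, P7
Negated (eliminate): ~P1, ~P6, ~P7
Remaining disjuncts: P2, P3, P4, P5
Count = 7 - 3 = 4

4


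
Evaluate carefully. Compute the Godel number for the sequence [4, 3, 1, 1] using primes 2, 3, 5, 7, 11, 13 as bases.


Encode each element as an exponent of the corresponding prime:
  2^4 = 16
  3^3 = 27
  5^1 = 5
  7^1 = 7
Product = 16 * 27 * 5 * 7 = 15120

15120


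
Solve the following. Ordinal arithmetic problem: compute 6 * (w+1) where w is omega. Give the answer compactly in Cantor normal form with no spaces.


Compute 6 * (w+1).
Ordinal * is associative and left-distributive over +, but NOT commutative; for finite n>1, n*w = w but w*n stays w*n.
By left-distributivity: 6 * (w+1) = 6*w + 6*1 = w + 6 = w+6.
Result = w+6

w+6


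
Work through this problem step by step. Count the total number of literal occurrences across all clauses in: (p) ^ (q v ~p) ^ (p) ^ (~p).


Counting literals in each clause:
Clause 1: 1 literal(s)
Clause 2: 2 literal(s)
Clause 3: 1 literal(s)
Clause 4: 1 literal(s)
Total = 5

5


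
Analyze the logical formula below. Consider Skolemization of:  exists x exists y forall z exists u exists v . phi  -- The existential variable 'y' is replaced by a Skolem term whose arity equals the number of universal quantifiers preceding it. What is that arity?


Quantifier prefix: exists x exists y forall z exists u exists v
'y' is existentially quantified at position 2.
No universal quantifiers precede it.
Skolem function arity = 0 (a Skolem constant)

0


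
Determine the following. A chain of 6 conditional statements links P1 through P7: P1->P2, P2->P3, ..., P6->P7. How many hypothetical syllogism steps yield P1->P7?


With 6 implications in a chain connecting 7 propositions:
P1->P2, P2->P3, ..., P6->P7
Steps needed = (number of implications) - 1 = 6 - 1 = 5

5


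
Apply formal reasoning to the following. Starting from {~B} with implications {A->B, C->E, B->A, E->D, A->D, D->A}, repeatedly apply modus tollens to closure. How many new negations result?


Initial negated facts: {~B}
Apply modus tollens to closure:
  ~B and A->B  =>  ~A
  ~A and D->A  =>  ~D
  ~D and E->D  =>  ~E
  ~E and C->E  =>  ~C
Final negated: {~A, ~B, ~C, ~D, ~E}
New negations: {~A, ~C, ~D, ~E}
Count = 4

4


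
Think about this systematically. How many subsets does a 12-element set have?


The power set of a set with n elements has 2^n elements.
|P(S)| = 2^12 = 4096

4096


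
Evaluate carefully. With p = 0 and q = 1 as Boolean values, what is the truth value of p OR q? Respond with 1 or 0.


p = 0, q = 1
Operation: p OR q
Evaluate: 0 OR 1 = 1

1


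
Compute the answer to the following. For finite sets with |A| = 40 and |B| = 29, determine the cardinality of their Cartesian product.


The Cartesian product A x B contains all ordered pairs (a, b).
|A x B| = |A| * |B| = 40 * 29 = 1160

1160


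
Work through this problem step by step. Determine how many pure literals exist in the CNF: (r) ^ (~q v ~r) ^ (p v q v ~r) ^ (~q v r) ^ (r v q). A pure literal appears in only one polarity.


Check each variable for pure literal status:
p: pure positive
q: mixed (not pure)
r: mixed (not pure)
Pure literal count = 1

1


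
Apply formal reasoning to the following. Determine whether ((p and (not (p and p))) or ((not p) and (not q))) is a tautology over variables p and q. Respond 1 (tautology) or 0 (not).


Check all 4 assignments:
p=0, q=0: 1
p=0, q=1: 0
p=1, q=0: 0
p=1, q=1: 0
Satisfying count = 1/4.
Tautology iff count = 4: no.

0


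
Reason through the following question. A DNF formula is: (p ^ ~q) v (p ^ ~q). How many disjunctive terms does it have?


A DNF formula is a disjunction of terms (conjunctions).
Terms are separated by v.
Counting the disjuncts: 2 terms.

2


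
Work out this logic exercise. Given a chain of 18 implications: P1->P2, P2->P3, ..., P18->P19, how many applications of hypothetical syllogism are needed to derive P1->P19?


With 18 implications in a chain connecting 19 propositions:
P1->P2, P2->P3, ..., P18->P19
Steps needed = (number of implications) - 1 = 18 - 1 = 17

17


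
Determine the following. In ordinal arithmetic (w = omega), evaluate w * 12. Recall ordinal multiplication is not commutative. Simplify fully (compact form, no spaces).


Compute w * 12.
Ordinal * is associative and left-distributive over +, but NOT commutative; for finite n>1, n*w = w but w*n stays w*n.
w * 12 means 12 copies of w concatenated: w*12.
Result = w*12

w*12


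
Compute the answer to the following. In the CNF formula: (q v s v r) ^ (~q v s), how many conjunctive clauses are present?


A CNF formula is a conjunction of clauses.
Clauses are separated by ^.
Counting the conjuncts: 2 clauses.

2


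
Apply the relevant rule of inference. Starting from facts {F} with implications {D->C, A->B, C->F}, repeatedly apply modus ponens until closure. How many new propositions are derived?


Initial facts: {F}
Apply modus ponens to closure:
  (no implication fires)
Final known: {F}
New propositions: {(none)}
Count = 0

0


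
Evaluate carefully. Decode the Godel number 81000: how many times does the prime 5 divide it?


Factorize 81000 by dividing by 5 repeatedly.
Division steps: 5 divides 81000 exactly 3 time(s).
Exponent of 5 = 3

3


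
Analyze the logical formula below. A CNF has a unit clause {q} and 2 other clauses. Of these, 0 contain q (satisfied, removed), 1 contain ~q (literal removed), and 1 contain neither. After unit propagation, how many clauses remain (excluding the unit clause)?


Satisfied (removed): 0
Shortened (remain): 1
Unchanged (remain): 1
Remaining = 1 + 1 = 2

2


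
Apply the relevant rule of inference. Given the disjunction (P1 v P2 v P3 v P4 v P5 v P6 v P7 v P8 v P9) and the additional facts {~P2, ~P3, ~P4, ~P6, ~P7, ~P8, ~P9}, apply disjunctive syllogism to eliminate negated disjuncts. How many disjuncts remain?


Original disjuncts (9): P1, P2, P3, P4, P5, P6, P7, P8, P9
Negated (eliminate): ~P2, ~P3, ~P4, ~P6, ~P7, ~P8, ~P9
Remaining disjuncts: P1, P5
Count = 9 - 7 = 2

2


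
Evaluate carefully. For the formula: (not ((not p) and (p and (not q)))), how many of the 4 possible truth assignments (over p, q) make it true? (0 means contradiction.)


Check all 4 assignments:
p=0, q=0: 1
p=0, q=1: 1
p=1, q=0: 1
p=1, q=1: 1
Count of True = 4

4


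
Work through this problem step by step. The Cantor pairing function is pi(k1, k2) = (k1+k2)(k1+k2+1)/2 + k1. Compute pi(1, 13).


k1 + k2 = 14
(k1+k2)(k1+k2+1)/2 = 14 * 15 / 2 = 105
pi = 105 + 1 = 106

106


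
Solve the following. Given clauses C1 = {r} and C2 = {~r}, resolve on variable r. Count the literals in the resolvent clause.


Remove r from C1 and ~r from C2.
C1 remainder: {}
C2 remainder: {}
Union (resolvent): {} (empty clause)
Resolvent has 0 literal(s).

0


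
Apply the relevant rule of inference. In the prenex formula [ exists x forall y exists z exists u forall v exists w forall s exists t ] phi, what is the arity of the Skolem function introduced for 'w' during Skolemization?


Quantifier prefix: exists x forall y exists z exists u forall v exists w forall s exists t
'w' is existentially quantified at position 6.
Universal variables preceding it: y, v
Skolem function arity = 2

2


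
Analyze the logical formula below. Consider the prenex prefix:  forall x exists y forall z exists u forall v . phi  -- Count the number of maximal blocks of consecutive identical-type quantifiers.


Quantifier-type sequence: A E A E A  (A=forall, E=exists)
Group into maximal same-type runs:
  Ax1 | Ex1 | Ax1 | Ex1 | Ax1
Number of blocks = 5

5


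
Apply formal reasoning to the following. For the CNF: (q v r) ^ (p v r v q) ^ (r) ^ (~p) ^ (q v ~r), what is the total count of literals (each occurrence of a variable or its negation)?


Counting literals in each clause:
Clause 1: 2 literal(s)
Clause 2: 3 literal(s)
Clause 3: 1 literal(s)
Clause 4: 1 literal(s)
Clause 5: 2 literal(s)
Total = 9

9


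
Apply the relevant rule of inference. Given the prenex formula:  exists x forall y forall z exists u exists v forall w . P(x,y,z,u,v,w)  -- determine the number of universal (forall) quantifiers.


Quantifier prefix: exists x forall y forall z exists u exists v forall w
Mark each quantifier type:
  E U U E E U
Universal count = 3, Existential count = 3
Asked for universal (forall) quantifiers: 3

3


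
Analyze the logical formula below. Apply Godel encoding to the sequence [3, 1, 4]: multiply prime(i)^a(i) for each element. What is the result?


Encode each element as an exponent of the corresponding prime:
  2^3 = 8
  3^1 = 3
  5^4 = 625
Product = 8 * 3 * 625 = 15000

15000


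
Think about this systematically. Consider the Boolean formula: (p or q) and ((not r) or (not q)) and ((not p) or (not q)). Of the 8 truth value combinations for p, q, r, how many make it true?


Evaluate all 8 assignments for p, q, r:
p=0, q=0, r=0: 0
p=0, q=0, r=1: 0
p=0, q=1, r=0: 1
p=0, q=1, r=1: 0
p=1, q=0, r=0: 1
p=1, q=0, r=1: 1
p=1, q=1, r=0: 0
p=1, q=1, r=1: 0
Satisfying count = 3

3


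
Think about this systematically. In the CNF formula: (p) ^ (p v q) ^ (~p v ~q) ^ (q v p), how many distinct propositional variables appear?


Identify each variable that appears in the formula.
Variables found: p, q
Count = 2

2


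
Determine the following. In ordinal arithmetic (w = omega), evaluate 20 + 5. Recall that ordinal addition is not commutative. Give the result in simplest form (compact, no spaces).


Compute 20 + 5.
Ordinal + is associative but NOT commutative; for finite n>0, n + w = w but w + n stays w+n.
Both operands finite; ordinal + agrees with natural +: 20 + 5 = 25.
Result = 25

25


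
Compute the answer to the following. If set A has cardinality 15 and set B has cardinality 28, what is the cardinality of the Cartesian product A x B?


The Cartesian product A x B contains all ordered pairs (a, b).
|A x B| = |A| * |B| = 15 * 28 = 420

420


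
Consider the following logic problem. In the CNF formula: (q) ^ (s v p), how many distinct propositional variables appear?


Identify each variable that appears in the formula.
Variables found: p, q, s
Count = 3

3


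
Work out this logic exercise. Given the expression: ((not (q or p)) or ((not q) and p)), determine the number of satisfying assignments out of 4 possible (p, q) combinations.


Check all 4 assignments:
p=0, q=0: 1
p=0, q=1: 0
p=1, q=0: 1
p=1, q=1: 0
Count of True = 2

2


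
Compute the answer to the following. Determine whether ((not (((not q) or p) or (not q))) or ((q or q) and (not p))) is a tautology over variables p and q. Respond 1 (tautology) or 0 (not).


Check all 4 assignments:
p=0, q=0: 0
p=0, q=1: 1
p=1, q=0: 0
p=1, q=1: 0
Satisfying count = 1/4.
Tautology iff count = 4: no.

0


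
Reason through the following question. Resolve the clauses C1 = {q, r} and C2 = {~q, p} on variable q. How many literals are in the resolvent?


Remove q from C1 and ~q from C2.
C1 remainder: {r}
C2 remainder: {p}
Union (resolvent): {p, r}
Resolvent has 2 literal(s).

2


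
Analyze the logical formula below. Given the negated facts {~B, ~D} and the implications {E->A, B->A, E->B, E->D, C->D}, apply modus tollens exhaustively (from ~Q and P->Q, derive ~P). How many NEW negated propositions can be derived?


Initial negated facts: {~B, ~D}
Apply modus tollens to closure:
  ~B and E->B  =>  ~E
  ~D and C->D  =>  ~C
Final negated: {~B, ~C, ~D, ~E}
New negations: {~C, ~E}
Count = 2

2


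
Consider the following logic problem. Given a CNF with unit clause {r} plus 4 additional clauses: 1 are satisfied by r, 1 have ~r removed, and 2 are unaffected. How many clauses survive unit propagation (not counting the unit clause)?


Satisfied (removed): 1
Shortened (remain): 1
Unchanged (remain): 2
Remaining = 1 + 2 = 3

3


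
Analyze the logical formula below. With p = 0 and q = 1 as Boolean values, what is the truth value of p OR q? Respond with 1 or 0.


p = 0, q = 1
Operation: p OR q
Evaluate: 0 OR 1 = 1

1


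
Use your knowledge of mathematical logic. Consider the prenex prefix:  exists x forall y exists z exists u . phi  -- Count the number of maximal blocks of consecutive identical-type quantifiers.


Quantifier-type sequence: E A E E  (A=forall, E=exists)
Group into maximal same-type runs:
  Ex1 | Ax1 | Ex2
Number of blocks = 3

3


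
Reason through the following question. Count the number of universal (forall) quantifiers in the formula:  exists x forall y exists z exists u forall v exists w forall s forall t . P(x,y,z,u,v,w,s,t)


Quantifier prefix: exists x forall y exists z exists u forall v exists w forall s forall t
Mark each quantifier type:
  E U E E U E U U
Universal count = 4, Existential count = 4
Asked for universal (forall) quantifiers: 4

4


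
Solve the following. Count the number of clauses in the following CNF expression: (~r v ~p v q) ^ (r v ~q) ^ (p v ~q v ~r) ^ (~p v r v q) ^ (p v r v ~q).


A CNF formula is a conjunction of clauses.
Clauses are separated by ^.
Counting the conjuncts: 5 clauses.

5


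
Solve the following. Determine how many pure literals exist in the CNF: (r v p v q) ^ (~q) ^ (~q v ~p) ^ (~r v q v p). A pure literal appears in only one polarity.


Check each variable for pure literal status:
p: mixed (not pure)
q: mixed (not pure)
r: mixed (not pure)
Pure literal count = 0

0


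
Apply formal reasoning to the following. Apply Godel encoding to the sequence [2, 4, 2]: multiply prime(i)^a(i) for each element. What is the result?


Encode each element as an exponent of the corresponding prime:
  2^2 = 4
  3^4 = 81
  5^2 = 25
Product = 4 * 81 * 25 = 8100

8100


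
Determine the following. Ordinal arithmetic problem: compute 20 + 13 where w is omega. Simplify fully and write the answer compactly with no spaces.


Compute 20 + 13.
Ordinal + is associative but NOT commutative; for finite n>0, n + w = w but w + n stays w+n.
Both operands finite; ordinal + agrees with natural +: 20 + 13 = 33.
Result = 33

33


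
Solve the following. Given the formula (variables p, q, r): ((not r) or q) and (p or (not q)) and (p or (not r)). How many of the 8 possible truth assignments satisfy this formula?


Evaluate all 8 assignments for p, q, r:
p=0, q=0, r=0: 1
p=0, q=0, r=1: 0
p=0, q=1, r=0: 0
p=0, q=1, r=1: 0
p=1, q=0, r=0: 1
p=1, q=0, r=1: 0
p=1, q=1, r=0: 1
p=1, q=1, r=1: 1
Satisfying count = 4

4


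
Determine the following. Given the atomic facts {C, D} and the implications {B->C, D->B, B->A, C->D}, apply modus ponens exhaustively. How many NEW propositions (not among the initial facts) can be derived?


Initial facts: {C, D}
Apply modus ponens to closure:
  D and D->B  =>  B
  B and B->A  =>  A
Final known: {A, B, C, D}
New propositions: {A, B}
Count = 2

2


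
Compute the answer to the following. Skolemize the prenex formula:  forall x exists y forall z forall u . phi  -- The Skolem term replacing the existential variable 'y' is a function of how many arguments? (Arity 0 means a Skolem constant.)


Quantifier prefix: forall x exists y forall z forall u
'y' is existentially quantified at position 2.
Universal variables preceding it: x
Skolem function arity = 1

1


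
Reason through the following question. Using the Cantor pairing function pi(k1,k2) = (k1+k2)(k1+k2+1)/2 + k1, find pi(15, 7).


k1 + k2 = 22
(k1+k2)(k1+k2+1)/2 = 22 * 23 / 2 = 253
pi = 253 + 15 = 268

268


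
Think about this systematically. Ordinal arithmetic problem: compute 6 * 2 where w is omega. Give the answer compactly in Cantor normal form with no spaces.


Compute 6 * 2.
Ordinal * is associative and left-distributive over +, but NOT commutative; for finite n>1, n*w = w but w*n stays w*n.
Both finite; ordinal * agrees with natural *: 6 * 2 = 12.
Result = 12

12


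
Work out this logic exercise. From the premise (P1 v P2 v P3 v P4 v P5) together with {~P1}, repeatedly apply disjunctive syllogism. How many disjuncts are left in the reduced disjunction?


Original disjuncts (5): P1, P2, P3, P4, P5
Negated (eliminate): ~P1
Remaining disjuncts: P2, P3, P4, P5
Count = 5 - 1 = 4

4


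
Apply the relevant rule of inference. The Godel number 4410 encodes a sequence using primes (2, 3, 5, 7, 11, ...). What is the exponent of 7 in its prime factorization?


Factorize 4410 by dividing by 7 repeatedly.
Division steps: 7 divides 4410 exactly 2 time(s).
Exponent of 7 = 2

2


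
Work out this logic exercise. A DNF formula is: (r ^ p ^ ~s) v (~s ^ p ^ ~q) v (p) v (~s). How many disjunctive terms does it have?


A DNF formula is a disjunction of terms (conjunctions).
Terms are separated by v.
Counting the disjuncts: 4 terms.

4


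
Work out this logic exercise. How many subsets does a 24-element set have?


The power set of a set with n elements has 2^n elements.
|P(S)| = 2^24 = 16777216

16777216


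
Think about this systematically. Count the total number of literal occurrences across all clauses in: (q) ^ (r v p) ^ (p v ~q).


Counting literals in each clause:
Clause 1: 1 literal(s)
Clause 2: 2 literal(s)
Clause 3: 2 literal(s)
Total = 5

5


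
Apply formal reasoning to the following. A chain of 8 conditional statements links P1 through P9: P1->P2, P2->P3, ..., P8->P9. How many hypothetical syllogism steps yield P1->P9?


With 8 implications in a chain connecting 9 propositions:
P1->P2, P2->P3, ..., P8->P9
Steps needed = (number of implications) - 1 = 8 - 1 = 7

7


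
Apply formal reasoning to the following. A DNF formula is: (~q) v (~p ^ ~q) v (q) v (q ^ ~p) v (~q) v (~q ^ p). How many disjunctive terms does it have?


A DNF formula is a disjunction of terms (conjunctions).
Terms are separated by v.
Counting the disjuncts: 6 terms.

6


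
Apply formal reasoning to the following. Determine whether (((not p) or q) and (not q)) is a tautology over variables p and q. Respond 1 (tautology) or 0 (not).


Check all 4 assignments:
p=0, q=0: 1
p=0, q=1: 0
p=1, q=0: 0
p=1, q=1: 0
Satisfying count = 1/4.
Tautology iff count = 4: no.

0


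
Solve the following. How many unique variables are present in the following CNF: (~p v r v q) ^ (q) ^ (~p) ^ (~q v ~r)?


Identify each variable that appears in the formula.
Variables found: p, q, r
Count = 3

3


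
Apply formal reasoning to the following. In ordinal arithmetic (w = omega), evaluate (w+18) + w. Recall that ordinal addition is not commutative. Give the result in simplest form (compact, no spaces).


Compute (w+18) + w.
Ordinal + is associative but NOT commutative; for finite n>0, n + w = w but w + n stays w+n.
(w+18) + w = w + (18+w) = w + w = w*2 (the finite tail 18 is absorbed by the right w).
Result = w*2

w*2


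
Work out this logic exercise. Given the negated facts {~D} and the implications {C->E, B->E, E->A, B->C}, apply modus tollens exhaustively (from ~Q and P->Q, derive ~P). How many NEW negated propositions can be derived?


Initial negated facts: {~D}
Apply modus tollens to closure:
  (no implication fires)
Final negated: {~D}
New negations: {(none)}
Count = 0

0


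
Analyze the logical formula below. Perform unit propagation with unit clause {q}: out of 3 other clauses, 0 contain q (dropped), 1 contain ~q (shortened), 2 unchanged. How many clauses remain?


Satisfied (removed): 0
Shortened (remain): 1
Unchanged (remain): 2
Remaining = 1 + 2 = 3

3


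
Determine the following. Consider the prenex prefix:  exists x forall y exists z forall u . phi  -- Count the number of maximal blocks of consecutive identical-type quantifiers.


Quantifier-type sequence: E A E A  (A=forall, E=exists)
Group into maximal same-type runs:
  Ex1 | Ax1 | Ex1 | Ax1
Number of blocks = 4

4


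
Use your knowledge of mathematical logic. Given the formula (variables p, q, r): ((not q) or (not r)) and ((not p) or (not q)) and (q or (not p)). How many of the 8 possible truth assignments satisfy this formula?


Evaluate all 8 assignments for p, q, r:
p=0, q=0, r=0: 1
p=0, q=0, r=1: 1
p=0, q=1, r=0: 1
p=0, q=1, r=1: 0
p=1, q=0, r=0: 0
p=1, q=0, r=1: 0
p=1, q=1, r=0: 0
p=1, q=1, r=1: 0
Satisfying count = 3

3


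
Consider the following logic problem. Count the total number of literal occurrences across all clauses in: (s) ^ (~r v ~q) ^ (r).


Counting literals in each clause:
Clause 1: 1 literal(s)
Clause 2: 2 literal(s)
Clause 3: 1 literal(s)
Total = 4

4


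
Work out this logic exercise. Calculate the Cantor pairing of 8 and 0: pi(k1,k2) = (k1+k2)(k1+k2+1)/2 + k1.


k1 + k2 = 8
(k1+k2)(k1+k2+1)/2 = 8 * 9 / 2 = 36
pi = 36 + 8 = 44

44


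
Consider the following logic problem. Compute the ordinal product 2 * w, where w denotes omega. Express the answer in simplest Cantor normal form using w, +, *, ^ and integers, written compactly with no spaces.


Compute 2 * w.
Ordinal * is associative and left-distributive over +, but NOT commutative; for finite n>1, n*w = w but w*n stays w*n.
For finite n>0, n * w = sup{n*k : k<w} = w. So 2 * w = w.
Result = w

w


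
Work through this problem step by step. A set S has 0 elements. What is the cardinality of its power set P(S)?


The power set of a set with n elements has 2^n elements.
|P(S)| = 2^0 = 1

1


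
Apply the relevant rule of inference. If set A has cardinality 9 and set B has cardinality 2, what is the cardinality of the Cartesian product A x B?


The Cartesian product A x B contains all ordered pairs (a, b).
|A x B| = |A| * |B| = 9 * 2 = 18

18


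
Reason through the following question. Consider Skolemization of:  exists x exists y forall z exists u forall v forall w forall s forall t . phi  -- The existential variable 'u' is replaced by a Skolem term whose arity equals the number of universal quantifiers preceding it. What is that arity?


Quantifier prefix: exists x exists y forall z exists u forall v forall w forall s forall t
'u' is existentially quantified at position 4.
Universal variables preceding it: z
Skolem function arity = 1

1


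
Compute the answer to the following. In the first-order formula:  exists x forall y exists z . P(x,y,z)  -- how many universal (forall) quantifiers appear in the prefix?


Quantifier prefix: exists x forall y exists z
Mark each quantifier type:
  E U E
Universal count = 1, Existential count = 2
Asked for universal (forall) quantifiers: 1

1


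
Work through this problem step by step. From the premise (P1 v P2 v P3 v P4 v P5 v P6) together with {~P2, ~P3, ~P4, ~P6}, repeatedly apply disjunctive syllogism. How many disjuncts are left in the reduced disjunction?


Original disjuncts (6): P1, P2, P3, P4, P5, P6
Negated (eliminate): ~P2, ~P3, ~P4, ~P6
Remaining disjuncts: P1, P5
Count = 6 - 4 = 2

2


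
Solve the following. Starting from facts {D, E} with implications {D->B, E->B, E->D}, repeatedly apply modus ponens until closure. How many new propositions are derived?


Initial facts: {D, E}
Apply modus ponens to closure:
  D and D->B  =>  B
Final known: {B, D, E}
New propositions: {B}
Count = 1

1


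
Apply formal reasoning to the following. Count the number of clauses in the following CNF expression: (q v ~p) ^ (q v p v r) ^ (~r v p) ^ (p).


A CNF formula is a conjunction of clauses.
Clauses are separated by ^.
Counting the conjuncts: 4 clauses.

4


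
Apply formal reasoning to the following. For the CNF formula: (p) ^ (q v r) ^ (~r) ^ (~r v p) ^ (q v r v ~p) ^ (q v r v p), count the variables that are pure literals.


Check each variable for pure literal status:
p: mixed (not pure)
q: pure positive
r: mixed (not pure)
Pure literal count = 1

1


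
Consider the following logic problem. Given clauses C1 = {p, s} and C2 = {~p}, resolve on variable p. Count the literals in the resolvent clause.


Remove p from C1 and ~p from C2.
C1 remainder: {s}
C2 remainder: {}
Union (resolvent): {s}
Resolvent has 1 literal(s).

1


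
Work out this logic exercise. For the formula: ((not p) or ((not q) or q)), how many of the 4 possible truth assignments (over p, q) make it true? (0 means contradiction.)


Check all 4 assignments:
p=0, q=0: 1
p=0, q=1: 1
p=1, q=0: 1
p=1, q=1: 1
Count of True = 4

4


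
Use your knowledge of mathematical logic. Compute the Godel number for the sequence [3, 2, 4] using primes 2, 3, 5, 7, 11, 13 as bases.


Encode each element as an exponent of the corresponding prime:
  2^3 = 8
  3^2 = 9
  5^4 = 625
Product = 8 * 9 * 625 = 45000

45000


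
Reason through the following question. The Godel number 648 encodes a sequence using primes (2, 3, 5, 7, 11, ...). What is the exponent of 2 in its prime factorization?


Factorize 648 by dividing by 2 repeatedly.
Division steps: 2 divides 648 exactly 3 time(s).
Exponent of 2 = 3

3


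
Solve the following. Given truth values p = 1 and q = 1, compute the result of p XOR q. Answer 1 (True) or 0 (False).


p = 1, q = 1
Operation: p XOR q
Evaluate: 1 XOR 1 = 0

0


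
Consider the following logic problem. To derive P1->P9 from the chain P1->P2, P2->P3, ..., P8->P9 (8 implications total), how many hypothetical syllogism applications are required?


With 8 implications in a chain connecting 9 propositions:
P1->P2, P2->P3, ..., P8->P9
Steps needed = (number of implications) - 1 = 8 - 1 = 7

7


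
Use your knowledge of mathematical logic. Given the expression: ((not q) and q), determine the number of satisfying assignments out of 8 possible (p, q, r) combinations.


Check all 8 assignments:
p=0, q=0, r=0: 0
p=0, q=0, r=1: 0
p=0, q=1, r=0: 0
p=0, q=1, r=1: 0
p=1, q=0, r=0: 0
p=1, q=0, r=1: 0
p=1, q=1, r=0: 0
p=1, q=1, r=1: 0
Count of True = 0

0


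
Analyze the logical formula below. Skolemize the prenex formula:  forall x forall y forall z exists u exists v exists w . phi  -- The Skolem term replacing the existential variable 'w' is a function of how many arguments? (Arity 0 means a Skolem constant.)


Quantifier prefix: forall x forall y forall z exists u exists v exists w
'w' is existentially quantified at position 6.
Universal variables preceding it: x, y, z
Skolem function arity = 3

3


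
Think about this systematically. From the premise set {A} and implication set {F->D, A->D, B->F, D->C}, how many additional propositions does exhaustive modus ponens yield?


Initial facts: {A}
Apply modus ponens to closure:
  A and A->D  =>  D
  D and D->C  =>  C
Final known: {A, C, D}
New propositions: {C, D}
Count = 2

2


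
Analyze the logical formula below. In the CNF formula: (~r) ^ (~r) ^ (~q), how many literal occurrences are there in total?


Counting literals in each clause:
Clause 1: 1 literal(s)
Clause 2: 1 literal(s)
Clause 3: 1 literal(s)
Total = 3

3


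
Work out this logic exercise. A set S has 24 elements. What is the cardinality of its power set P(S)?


The power set of a set with n elements has 2^n elements.
|P(S)| = 2^24 = 16777216

16777216


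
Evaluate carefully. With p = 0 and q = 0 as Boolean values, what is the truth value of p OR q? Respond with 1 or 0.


p = 0, q = 0
Operation: p OR q
Evaluate: 0 OR 0 = 0

0


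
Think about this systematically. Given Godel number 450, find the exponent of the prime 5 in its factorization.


Factorize 450 by dividing by 5 repeatedly.
Division steps: 5 divides 450 exactly 2 time(s).
Exponent of 5 = 2

2


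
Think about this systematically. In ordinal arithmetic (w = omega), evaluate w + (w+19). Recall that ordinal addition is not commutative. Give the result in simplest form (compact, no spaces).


Compute w + (w+19).
Ordinal + is associative but NOT commutative; for finite n>0, n + w = w but w + n stays w+n.
w + (w+19) = (w+w) + 19 = w*2+19.
Result = w*2+19

w*2+19


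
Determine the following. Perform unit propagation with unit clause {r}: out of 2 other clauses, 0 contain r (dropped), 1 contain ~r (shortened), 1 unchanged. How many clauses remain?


Satisfied (removed): 0
Shortened (remain): 1
Unchanged (remain): 1
Remaining = 1 + 1 = 2

2


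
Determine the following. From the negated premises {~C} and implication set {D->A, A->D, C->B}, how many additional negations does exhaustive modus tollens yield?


Initial negated facts: {~C}
Apply modus tollens to closure:
  (no implication fires)
Final negated: {~C}
New negations: {(none)}
Count = 0

0


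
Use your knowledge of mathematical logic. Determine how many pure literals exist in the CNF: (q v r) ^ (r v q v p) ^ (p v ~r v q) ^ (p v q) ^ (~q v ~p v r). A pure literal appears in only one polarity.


Check each variable for pure literal status:
p: mixed (not pure)
q: mixed (not pure)
r: mixed (not pure)
Pure literal count = 0

0


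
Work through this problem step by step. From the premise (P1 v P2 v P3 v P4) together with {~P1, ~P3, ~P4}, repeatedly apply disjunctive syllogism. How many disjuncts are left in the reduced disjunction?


Original disjuncts (4): P1, P2, P3, P4
Negated (eliminate): ~P1, ~P3, ~P4
Remaining disjuncts: P2
Count = 4 - 3 = 1

1


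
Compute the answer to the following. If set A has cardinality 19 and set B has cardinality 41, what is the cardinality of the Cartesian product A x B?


The Cartesian product A x B contains all ordered pairs (a, b).
|A x B| = |A| * |B| = 19 * 41 = 779

779


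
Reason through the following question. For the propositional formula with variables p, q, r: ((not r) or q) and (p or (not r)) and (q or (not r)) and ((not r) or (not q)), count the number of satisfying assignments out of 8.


Evaluate all 8 assignments for p, q, r:
p=0, q=0, r=0: 1
p=0, q=0, r=1: 0
p=0, q=1, r=0: 1
p=0, q=1, r=1: 0
p=1, q=0, r=0: 1
p=1, q=0, r=1: 0
p=1, q=1, r=0: 1
p=1, q=1, r=1: 0
Satisfying count = 4

4


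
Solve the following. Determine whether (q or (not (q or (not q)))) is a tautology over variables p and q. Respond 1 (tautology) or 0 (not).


Check all 4 assignments:
p=0, q=0: 0
p=0, q=1: 1
p=1, q=0: 0
p=1, q=1: 1
Satisfying count = 2/4.
Tautology iff count = 4: no.

0


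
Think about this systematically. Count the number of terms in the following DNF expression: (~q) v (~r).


A DNF formula is a disjunction of terms (conjunctions).
Terms are separated by v.
Counting the disjuncts: 2 terms.

2


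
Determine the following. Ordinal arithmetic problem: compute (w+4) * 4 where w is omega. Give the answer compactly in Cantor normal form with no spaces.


Compute (w+4) * 4.
Ordinal * is associative and left-distributive over +, but NOT commutative; for finite n>1, n*w = w but w*n stays w*n.
(w+4) * 4 = (w+4) repeated 4 times. Each intermediate +4 is absorbed by the following w; only the last survives: w*4+4.
Result = w*4+4

w*4+4


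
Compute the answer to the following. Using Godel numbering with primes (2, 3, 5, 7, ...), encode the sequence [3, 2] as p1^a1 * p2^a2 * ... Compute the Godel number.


Encode each element as an exponent of the corresponding prime:
  2^3 = 8
  3^2 = 9
Product = 8 * 9 = 72

72


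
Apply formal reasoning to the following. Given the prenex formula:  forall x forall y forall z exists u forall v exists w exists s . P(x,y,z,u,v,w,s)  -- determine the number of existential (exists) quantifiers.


Quantifier prefix: forall x forall y forall z exists u forall v exists w exists s
Mark each quantifier type:
  U U U E U E E
Universal count = 4, Existential count = 3
Asked for existential (exists) quantifiers: 3

3


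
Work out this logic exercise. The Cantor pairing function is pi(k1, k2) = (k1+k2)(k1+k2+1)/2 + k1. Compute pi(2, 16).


k1 + k2 = 18
(k1+k2)(k1+k2+1)/2 = 18 * 19 / 2 = 171
pi = 171 + 2 = 173

173


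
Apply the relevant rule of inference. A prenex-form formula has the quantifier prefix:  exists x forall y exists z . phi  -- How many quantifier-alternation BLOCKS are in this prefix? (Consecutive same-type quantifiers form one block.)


Quantifier-type sequence: E A E  (A=forall, E=exists)
Group into maximal same-type runs:
  Ex1 | Ax1 | Ex1
Number of blocks = 3

3


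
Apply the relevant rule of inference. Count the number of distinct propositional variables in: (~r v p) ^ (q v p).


Identify each variable that appears in the formula.
Variables found: p, q, r
Count = 3

3


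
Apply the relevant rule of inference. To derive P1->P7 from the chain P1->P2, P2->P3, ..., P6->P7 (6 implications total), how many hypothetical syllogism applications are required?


With 6 implications in a chain connecting 7 propositions:
P1->P2, P2->P3, ..., P6->P7
Steps needed = (number of implications) - 1 = 6 - 1 = 5

5


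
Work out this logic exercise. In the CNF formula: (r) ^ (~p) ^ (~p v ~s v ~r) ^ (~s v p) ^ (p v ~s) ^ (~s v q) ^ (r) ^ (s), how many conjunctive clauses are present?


A CNF formula is a conjunction of clauses.
Clauses are separated by ^.
Counting the conjuncts: 8 clauses.

8


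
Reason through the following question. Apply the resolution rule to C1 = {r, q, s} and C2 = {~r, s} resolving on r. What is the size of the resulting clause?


Remove r from C1 and ~r from C2.
C1 remainder: {q, s}
C2 remainder: {s}
Union (resolvent): {q, s}
Resolvent has 2 literal(s).

2


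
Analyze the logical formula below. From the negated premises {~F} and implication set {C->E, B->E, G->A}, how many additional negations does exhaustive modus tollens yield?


Initial negated facts: {~F}
Apply modus tollens to closure:
  (no implication fires)
Final negated: {~F}
New negations: {(none)}
Count = 0

0


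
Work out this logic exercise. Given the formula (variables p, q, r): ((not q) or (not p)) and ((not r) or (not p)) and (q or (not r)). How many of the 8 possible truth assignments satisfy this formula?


Evaluate all 8 assignments for p, q, r:
p=0, q=0, r=0: 1
p=0, q=0, r=1: 0
p=0, q=1, r=0: 1
p=0, q=1, r=1: 1
p=1, q=0, r=0: 1
p=1, q=0, r=1: 0
p=1, q=1, r=0: 0
p=1, q=1, r=1: 0
Satisfying count = 4

4


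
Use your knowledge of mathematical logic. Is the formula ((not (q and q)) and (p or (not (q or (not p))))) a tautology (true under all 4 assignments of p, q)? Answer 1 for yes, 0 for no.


Check all 4 assignments:
p=0, q=0: 0
p=0, q=1: 0
p=1, q=0: 1
p=1, q=1: 0
Satisfying count = 1/4.
Tautology iff count = 4: no.

0


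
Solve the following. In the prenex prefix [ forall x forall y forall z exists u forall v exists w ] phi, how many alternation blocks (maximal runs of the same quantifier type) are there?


Quantifier-type sequence: A A A E A E  (A=forall, E=exists)
Group into maximal same-type runs:
  Ax3 | Ex1 | Ax1 | Ex1
Number of blocks = 4

4


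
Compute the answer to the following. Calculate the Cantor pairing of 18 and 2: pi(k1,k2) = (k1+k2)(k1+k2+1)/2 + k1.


k1 + k2 = 20
(k1+k2)(k1+k2+1)/2 = 20 * 21 / 2 = 210
pi = 210 + 18 = 228

228


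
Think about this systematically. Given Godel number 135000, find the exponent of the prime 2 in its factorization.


Factorize 135000 by dividing by 2 repeatedly.
Division steps: 2 divides 135000 exactly 3 time(s).
Exponent of 2 = 3

3
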